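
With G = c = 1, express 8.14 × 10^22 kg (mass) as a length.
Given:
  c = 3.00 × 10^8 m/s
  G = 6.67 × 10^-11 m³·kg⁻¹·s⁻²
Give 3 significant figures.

6.03 × 10^-5 m

In G = c = 1 units mass has dimensions of length; the conversion factor is G/c².
8.14 × 10^22 kg × (G/c²) = 6.03 × 10^-5 m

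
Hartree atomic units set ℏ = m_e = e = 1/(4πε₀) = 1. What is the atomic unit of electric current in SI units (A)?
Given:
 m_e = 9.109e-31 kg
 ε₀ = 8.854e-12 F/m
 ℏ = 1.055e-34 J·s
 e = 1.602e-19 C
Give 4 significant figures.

Dimensional analysis gives I_au = e E_h/ℏ = m_e e⁵/((4πε₀)²ℏ³).
E_h = 4.354e-18 J
e·E_h/ℏ = 6.612e-3 A

6.612e-3 A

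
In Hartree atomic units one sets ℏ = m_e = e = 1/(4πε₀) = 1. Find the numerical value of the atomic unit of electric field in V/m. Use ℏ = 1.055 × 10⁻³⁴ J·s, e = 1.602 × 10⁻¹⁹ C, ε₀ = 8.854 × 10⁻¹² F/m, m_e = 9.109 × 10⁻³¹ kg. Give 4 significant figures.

5.131 × 10¹¹ V/m

E_au = E_h/(e a₀) = m_e²e⁵/((4πε₀)³ℏ⁴)
E_h = 4.354 × 10⁻¹⁸ J
a₀ = 5.297 × 10⁻¹¹ m
E_h/(e·a₀) = 5.131 × 10¹¹ V/m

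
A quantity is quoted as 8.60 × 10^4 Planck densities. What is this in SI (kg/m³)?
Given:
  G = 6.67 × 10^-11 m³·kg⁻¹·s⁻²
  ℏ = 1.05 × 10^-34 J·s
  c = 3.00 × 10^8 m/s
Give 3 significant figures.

4.47 × 10^101 kg/m³

One Planck density: ρ_P = c⁵/(ℏG²) = 5.20 × 10^96 kg/m³.
8.60 × 10^4 × 5.20 × 10^96 kg/m³ = 4.47 × 10^101 kg/m³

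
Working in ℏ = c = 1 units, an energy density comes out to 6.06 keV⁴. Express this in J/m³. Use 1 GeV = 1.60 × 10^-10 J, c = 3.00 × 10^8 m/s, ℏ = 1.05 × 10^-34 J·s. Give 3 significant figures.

1.27 × 10^14 J/m³

[E]/[L]³ = [E]⁴/(ℏc)³; restore (ℏc)⁻³.
1 GeV⁴ → 1/(ℏc)³ × (1 GeV in J)⁴ = 2.10 × 10^37 J/m³.
Convert the energy scale: 6.06 keV⁴ = 6.06 × 10^-24 GeV⁴.
Result: 6.06 × 10^-24 × 2.10 × 10^37 = 1.27 × 10^14 J/m³.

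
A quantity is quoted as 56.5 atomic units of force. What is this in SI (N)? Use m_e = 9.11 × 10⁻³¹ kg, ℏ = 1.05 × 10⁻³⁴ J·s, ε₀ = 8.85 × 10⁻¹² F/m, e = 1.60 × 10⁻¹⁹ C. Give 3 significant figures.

4.71 × 10⁻⁶ N

One atomic unit of force: F_au = E_h/a₀ = m_e²e⁶/((4πε₀)³ℏ⁴) = 8.33 × 10⁻⁸ N.
56.5 × 8.33 × 10⁻⁸ N = 4.71 × 10⁻⁶ N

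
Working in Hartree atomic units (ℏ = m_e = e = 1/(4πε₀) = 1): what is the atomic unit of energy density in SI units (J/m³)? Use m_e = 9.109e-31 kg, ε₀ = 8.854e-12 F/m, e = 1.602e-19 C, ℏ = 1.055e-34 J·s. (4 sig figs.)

2.929e13 J/m³

From ℏ = m_e = e = 1/(4πε₀) = 1 the energy density scale is u_au = E_h/a₀³ = m_e⁴e¹⁰/((4πε₀)⁵ℏ⁸).
E_h = 4.354e-18 J
a₀ = 5.297e-11 m
E_h/a₀³ = 2.929e13 J/m³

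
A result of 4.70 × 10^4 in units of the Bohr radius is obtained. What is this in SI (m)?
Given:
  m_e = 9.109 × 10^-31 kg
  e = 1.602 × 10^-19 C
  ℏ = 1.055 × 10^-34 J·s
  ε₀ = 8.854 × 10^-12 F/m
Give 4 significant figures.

One Bohr radius: a₀ = 4πε₀ℏ²/(m_e e²) = 5.297 × 10^-11 m.
4.70 × 10^4 × 5.297 × 10^-11 m = 2.490 × 10^-6 m

2.490 × 10^-6 m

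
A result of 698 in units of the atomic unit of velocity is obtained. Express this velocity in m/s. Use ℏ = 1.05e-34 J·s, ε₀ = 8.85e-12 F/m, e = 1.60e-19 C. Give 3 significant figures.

One atomic unit of velocity: v_au = e²/(4πε₀ℏ) = 2.19e6 m/s.
698 × 2.19e6 m/s = 1.53e9 m/s

1.53e9 m/s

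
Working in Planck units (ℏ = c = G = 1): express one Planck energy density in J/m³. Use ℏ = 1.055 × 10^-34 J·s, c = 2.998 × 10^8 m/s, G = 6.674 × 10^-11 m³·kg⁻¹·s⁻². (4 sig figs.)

The unique combination of the constants set to 1 with dimensions of energy density is u_P = c⁷/(ℏG²).
  = 2.177 × 10^59 / 4.699 × 10^-55
  = 4.632 × 10^113 J/m³

4.632 × 10^113 J/m³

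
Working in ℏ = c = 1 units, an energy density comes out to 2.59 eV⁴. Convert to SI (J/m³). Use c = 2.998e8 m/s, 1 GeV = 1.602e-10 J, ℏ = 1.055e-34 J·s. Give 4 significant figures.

53.91 J/m³

[E]/[L]³ = [E]⁴/(ℏc)³; restore (ℏc)⁻³.
1 GeV⁴ → 1/(ℏc)³ × (1 GeV in J)⁴ = 2.082e37 J/m³.
Convert the energy scale: 2.59 eV⁴ = 2.59e-36 GeV⁴.
Result: 2.59e-36 × 2.082e37 = 53.91 J/m³.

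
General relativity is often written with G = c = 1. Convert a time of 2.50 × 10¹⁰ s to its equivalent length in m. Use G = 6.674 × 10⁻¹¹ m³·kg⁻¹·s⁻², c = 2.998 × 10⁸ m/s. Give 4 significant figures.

Time → length via c.
2.50 × 10¹⁰ s × (c) = 7.495 × 10¹⁸ m

7.495 × 10¹⁸ m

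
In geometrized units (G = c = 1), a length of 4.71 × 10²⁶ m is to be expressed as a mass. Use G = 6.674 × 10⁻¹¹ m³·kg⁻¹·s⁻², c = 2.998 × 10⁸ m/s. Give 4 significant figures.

Length → mass via c²/G.
4.71 × 10²⁶ m × (c²/G) = 6.343 × 10⁵³ kg

6.343 × 10⁵³ kg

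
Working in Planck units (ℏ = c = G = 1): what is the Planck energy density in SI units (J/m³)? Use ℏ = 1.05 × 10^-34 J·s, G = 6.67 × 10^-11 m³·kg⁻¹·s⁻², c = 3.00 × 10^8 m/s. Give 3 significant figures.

4.68 × 10^113 J/m³

From ℏ = c = G = 1 the energy density scale is u_P = c⁷/(ℏG²).
  = 2.19 × 10^59 / 4.67 × 10^-55
  = 4.68 × 10^113 J/m³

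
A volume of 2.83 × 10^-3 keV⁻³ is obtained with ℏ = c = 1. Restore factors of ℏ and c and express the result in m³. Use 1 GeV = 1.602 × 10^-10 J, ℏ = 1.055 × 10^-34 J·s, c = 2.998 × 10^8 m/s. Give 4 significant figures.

Volume is [L]³ = [E]⁻³·(ℏc)³.
1 GeV⁻³ → (ℏc)³ × (1 GeV in J)⁻³ = 7.696 × 10^-48 m³.
Convert the energy scale: 2.83 × 10^-3 keV⁻³ = 2.83 × 10^15 GeV⁻³.
Result: 2.83 × 10^15 × 7.696 × 10^-48 = 2.178 × 10^-32 m³.

2.178 × 10^-32 m³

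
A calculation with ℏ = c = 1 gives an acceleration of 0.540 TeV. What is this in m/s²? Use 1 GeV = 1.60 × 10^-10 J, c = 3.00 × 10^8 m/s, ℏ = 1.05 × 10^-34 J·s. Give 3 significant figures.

2.47 × 10^35 m/s²

Acceleration is [L]/[T]² = c·[E]/ℏ.
1 GeV → c/ℏ × (1 GeV in J) = 4.57 × 10^32 m/s².
Convert the energy scale: 0.540 TeV = 540 GeV.
Result: 540 × 4.57 × 10^32 = 2.47 × 10^35 m/s².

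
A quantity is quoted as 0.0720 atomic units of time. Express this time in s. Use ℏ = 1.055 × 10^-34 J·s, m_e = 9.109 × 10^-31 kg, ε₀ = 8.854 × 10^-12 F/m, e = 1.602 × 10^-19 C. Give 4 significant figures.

1.744 × 10^-18 s

One atomic unit of time: τ_au = (4πε₀)²ℏ³/(m_e e⁴) = 2.423 × 10^-17 s.
0.0720 × 2.423 × 10^-17 s = 1.744 × 10^-18 s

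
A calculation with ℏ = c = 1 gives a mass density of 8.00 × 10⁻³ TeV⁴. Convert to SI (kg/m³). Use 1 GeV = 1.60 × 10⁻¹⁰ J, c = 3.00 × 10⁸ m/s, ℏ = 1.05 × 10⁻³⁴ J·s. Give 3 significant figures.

Mass density is [E]/(c²[L]³) = [E]⁴/(ℏ³c⁵).
1 GeV⁴ → 1/(ℏ³c⁵) × (1 GeV in J)⁴ = 2.33 × 10²⁰ kg/m³.
Convert the energy scale: 8.00 × 10⁻³ TeV⁴ = 8.00 × 10⁹ GeV⁴.
Result: 8.00 × 10⁹ × 2.33 × 10²⁰ = 1.86 × 10³⁰ kg/m³.

1.86 × 10³⁰ kg/m³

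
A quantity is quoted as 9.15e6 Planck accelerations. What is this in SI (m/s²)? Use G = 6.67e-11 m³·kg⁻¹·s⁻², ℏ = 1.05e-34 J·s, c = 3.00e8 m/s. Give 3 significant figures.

One Planck acceleration: a_P = √(c⁷/(ℏG)) = 5.59e51 m/s².
9.15e6 × 5.59e51 m/s² = 5.11e58 m/s²

5.11e58 m/s²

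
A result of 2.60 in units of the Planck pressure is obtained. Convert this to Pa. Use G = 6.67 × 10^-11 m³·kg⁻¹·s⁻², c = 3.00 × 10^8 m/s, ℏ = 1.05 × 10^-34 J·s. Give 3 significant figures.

One Planck pressure: p_P = c⁷/(ℏG²) = 4.68 × 10^113 Pa.
2.60 × 4.68 × 10^113 Pa = 1.22 × 10^114 Pa

1.22 × 10^114 Pa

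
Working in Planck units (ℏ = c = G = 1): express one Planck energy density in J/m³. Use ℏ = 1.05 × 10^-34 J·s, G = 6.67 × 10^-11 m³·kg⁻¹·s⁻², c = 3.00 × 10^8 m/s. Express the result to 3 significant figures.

4.68 × 10^113 J/m³

The unique combination of the constants set to 1 with dimensions of energy density is u_P = c⁷/(ℏG²).
  = 2.19 × 10^59 / 4.67 × 10^-55
  = 4.68 × 10^113 J/m³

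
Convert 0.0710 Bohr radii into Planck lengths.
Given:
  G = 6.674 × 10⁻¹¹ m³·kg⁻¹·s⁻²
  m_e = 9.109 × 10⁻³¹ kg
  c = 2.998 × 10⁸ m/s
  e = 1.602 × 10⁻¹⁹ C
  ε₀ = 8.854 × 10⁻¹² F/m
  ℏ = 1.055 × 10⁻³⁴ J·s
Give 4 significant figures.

Bohr radius: a₀ = 4πε₀ℏ²/(m_e e²) = 5.297 × 10⁻¹¹ m
Planck length: ℓ_P = √(ℏG/c³) = 1.616 × 10⁻³⁵ m
0.0710 × 5.297 × 10⁻¹¹ / 1.616 × 10⁻³⁵ = 2.327 × 10²³

2.327 × 10²³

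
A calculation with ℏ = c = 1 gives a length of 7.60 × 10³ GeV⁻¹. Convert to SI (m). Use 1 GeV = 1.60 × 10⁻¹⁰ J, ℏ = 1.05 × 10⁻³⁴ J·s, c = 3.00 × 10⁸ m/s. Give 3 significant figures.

A length is [E]⁻¹ in ℏ=c=1; restore one factor of ℏc.
1 GeV⁻¹ → ℏc × (1 GeV in J)⁻¹ = 1.97 × 10⁻¹⁶ m.
Result: 7.60 × 10³ × 1.97 × 10⁻¹⁶ = 1.50 × 10⁻¹² m.

1.50 × 10⁻¹² m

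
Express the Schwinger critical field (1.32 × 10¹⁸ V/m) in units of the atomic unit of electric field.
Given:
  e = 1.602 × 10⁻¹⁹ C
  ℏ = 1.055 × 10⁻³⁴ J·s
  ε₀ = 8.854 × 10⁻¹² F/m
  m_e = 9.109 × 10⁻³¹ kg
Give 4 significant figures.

atomic unit of electric field: E_au = E_h/(e a₀) = m_e²e⁵/((4πε₀)³ℏ⁴) = 5.131 × 10¹¹ V/m.
1.32 × 10¹⁸ / 5.131 × 10¹¹ = 2.573 × 10⁶

2.573 × 10⁶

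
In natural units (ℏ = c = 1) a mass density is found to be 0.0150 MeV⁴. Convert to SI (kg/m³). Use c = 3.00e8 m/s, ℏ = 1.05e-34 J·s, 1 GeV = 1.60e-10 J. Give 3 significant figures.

Mass density is [E]/(c²[L]³) = [E]⁴/(ℏ³c⁵).
1 GeV⁴ → 1/(ℏ³c⁵) × (1 GeV in J)⁴ = 2.33e20 kg/m³.
Convert the energy scale: 0.0150 MeV⁴ = 1.50e-14 GeV⁴.
Result: 1.50e-14 × 2.33e20 = 3.49e6 kg/m³.

3.49e6 kg/m³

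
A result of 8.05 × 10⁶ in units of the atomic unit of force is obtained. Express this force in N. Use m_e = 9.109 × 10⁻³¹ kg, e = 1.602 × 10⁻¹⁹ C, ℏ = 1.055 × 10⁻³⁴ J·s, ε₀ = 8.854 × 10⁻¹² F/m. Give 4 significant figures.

0.6617 N

One atomic unit of force: F_au = E_h/a₀ = m_e²e⁶/((4πε₀)³ℏ⁴) = 8.220 × 10⁻⁸ N.
8.05 × 10⁶ × 8.220 × 10⁻⁸ N = 0.6617 N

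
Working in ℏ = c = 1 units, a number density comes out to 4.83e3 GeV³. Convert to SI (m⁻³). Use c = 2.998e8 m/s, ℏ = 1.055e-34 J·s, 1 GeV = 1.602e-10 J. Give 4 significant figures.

Number density is [L]⁻³ = [E]³/(ℏc)³.
1 GeV³ → 1/(ℏc)³ × (1 GeV in J)³ = 1.299e47 m⁻³.
Result: 4.83e3 × 1.299e47 = 6.276e50 m⁻³.

6.276e50 m⁻³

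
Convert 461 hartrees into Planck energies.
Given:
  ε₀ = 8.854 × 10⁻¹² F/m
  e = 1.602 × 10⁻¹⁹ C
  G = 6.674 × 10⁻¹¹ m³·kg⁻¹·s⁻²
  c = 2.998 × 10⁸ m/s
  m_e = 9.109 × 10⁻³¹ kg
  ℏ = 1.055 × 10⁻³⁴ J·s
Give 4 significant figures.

hartree: E_h = m_e e⁴/(4πε₀ℏ)² = 4.354 × 10⁻¹⁸ J
Planck energy: E_P = √(ℏc⁵/G) = 1.957 × 10⁹ J
461 × 4.354 × 10⁻¹⁸ / 1.957 × 10⁹ = 1.026 × 10⁻²⁴

1.026 × 10⁻²⁴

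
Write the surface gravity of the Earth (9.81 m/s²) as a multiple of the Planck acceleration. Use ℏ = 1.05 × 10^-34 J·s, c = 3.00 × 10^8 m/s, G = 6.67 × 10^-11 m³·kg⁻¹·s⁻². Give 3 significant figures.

1.76 × 10^-51

Planck acceleration: a_P = √(c⁷/(ℏG)) = 5.59 × 10^51 m/s².
9.81 / 5.59 × 10^51 = 1.76 × 10^-51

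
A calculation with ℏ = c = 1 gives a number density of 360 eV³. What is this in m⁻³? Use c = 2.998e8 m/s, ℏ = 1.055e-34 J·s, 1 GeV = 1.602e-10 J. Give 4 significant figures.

4.678e22 m⁻³

Number density is [L]⁻³ = [E]³/(ℏc)³.
1 GeV³ → 1/(ℏc)³ × (1 GeV in J)³ = 1.299e47 m⁻³.
Convert the energy scale: 360 eV³ = 3.60e-25 GeV³.
Result: 3.60e-25 × 1.299e47 = 4.678e22 m⁻³.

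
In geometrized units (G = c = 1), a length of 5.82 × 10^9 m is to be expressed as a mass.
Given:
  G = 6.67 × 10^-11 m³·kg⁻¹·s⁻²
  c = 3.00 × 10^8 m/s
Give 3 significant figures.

Length → mass via c²/G.
5.82 × 10^9 m × (c²/G) = 7.85 × 10^36 kg

7.85 × 10^36 kg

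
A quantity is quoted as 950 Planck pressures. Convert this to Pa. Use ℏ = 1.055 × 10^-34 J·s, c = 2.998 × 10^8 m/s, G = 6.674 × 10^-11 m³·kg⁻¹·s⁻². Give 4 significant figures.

One Planck pressure: p_P = c⁷/(ℏG²) = 4.632 × 10^113 Pa.
950 × 4.632 × 10^113 Pa = 4.401 × 10^116 Pa

4.401 × 10^116 Pa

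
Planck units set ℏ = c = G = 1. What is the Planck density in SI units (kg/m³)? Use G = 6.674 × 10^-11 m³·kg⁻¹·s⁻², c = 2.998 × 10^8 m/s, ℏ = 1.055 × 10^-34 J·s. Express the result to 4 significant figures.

5.154 × 10^96 kg/m³

From ℏ = c = G = 1 the density scale is ρ_P = c⁵/(ℏG²).
  = 2.422 × 10^42 / 4.699 × 10^-55
  = 5.154 × 10^96 kg/m³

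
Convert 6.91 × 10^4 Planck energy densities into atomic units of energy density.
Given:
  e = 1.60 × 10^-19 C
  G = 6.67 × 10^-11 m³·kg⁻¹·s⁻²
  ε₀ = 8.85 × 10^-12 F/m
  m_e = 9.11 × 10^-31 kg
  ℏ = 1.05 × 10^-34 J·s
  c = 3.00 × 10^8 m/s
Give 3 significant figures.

Planck energy density: u_P = c⁷/(ℏG²) = 4.68 × 10^113 J/m³
atomic unit of energy density: u_au = E_h/a₀³ = m_e⁴e¹⁰/((4πε₀)⁵ℏ⁸) = 3.01 × 10^13 J/m³
6.91 × 10^4 × 4.68 × 10^113 / 3.01 × 10^13 = 1.07 × 10^105

1.07 × 10^105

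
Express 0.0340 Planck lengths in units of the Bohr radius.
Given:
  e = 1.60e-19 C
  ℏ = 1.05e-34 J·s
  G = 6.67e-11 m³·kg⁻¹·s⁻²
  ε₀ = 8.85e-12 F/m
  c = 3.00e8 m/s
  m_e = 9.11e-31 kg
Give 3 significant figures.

1.04e-26

Planck length: ℓ_P = √(ℏG/c³) = 1.61e-35 m
Bohr radius: a₀ = 4πε₀ℏ²/(m_e e²) = 5.26e-11 m
0.0340 × 1.61e-35 / 5.26e-11 = 1.04e-26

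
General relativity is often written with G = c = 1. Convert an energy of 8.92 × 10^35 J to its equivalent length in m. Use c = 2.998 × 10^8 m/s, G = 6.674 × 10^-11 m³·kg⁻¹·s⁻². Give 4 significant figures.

Energy → length via G/c⁴.
8.92 × 10^35 J × (G/c⁴) = 7.369 × 10^-9 m

7.369 × 10^-9 m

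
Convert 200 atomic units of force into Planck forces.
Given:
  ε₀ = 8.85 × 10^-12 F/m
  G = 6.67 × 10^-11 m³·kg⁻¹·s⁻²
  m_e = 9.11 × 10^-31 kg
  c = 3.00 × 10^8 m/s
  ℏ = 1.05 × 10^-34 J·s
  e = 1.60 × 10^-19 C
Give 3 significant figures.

1.37 × 10^-49

atomic unit of force: F_au = E_h/a₀ = m_e²e⁶/((4πε₀)³ℏ⁴) = 8.33 × 10^-8 N
Planck force: F_P = c⁴/G = 1.21 × 10^44 N
200 × 8.33 × 10^-8 / 1.21 × 10^44 = 1.37 × 10^-49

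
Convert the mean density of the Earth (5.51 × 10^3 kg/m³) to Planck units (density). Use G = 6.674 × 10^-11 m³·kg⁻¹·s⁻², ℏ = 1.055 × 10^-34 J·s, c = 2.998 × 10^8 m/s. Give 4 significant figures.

1.069 × 10^-93

Planck density: ρ_P = c⁵/(ℏG²) = 5.154 × 10^96 kg/m³.
5.51 × 10^3 / 5.154 × 10^96 = 1.069 × 10^-93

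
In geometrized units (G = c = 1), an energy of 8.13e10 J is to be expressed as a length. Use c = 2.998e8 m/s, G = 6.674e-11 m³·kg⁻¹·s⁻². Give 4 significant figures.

6.717e-34 m

Energy → length via G/c⁴.
8.13e10 J × (G/c⁴) = 6.717e-34 m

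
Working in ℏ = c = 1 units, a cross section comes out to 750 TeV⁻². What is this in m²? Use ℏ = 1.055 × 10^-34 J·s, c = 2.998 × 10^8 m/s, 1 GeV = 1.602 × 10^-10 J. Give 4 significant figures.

Area is [L]² = [E]⁻²·(ℏc)²; restore (ℏc)².
1 GeV⁻² → (ℏc)² × (1 GeV in J)⁻² = 3.898 × 10^-32 m².
Convert the energy scale: 750 TeV⁻² = 7.50 × 10^-4 GeV⁻².
Result: 7.50 × 10^-4 × 3.898 × 10^-32 = 2.924 × 10^-35 m².

2.924 × 10^-35 m²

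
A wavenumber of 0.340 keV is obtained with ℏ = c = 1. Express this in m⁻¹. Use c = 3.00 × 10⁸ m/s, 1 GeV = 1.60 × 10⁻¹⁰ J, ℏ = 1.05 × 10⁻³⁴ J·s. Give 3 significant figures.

1.73 × 10⁹ m⁻¹

Inverse length is [E]/(ℏc).
1 GeV → 1/(ℏc) × (1 GeV in J) = 5.08 × 10¹⁵ m⁻¹.
Convert the energy scale: 0.340 keV = 3.40 × 10⁻⁷ GeV.
Result: 3.40 × 10⁻⁷ × 5.08 × 10¹⁵ = 1.73 × 10⁹ m⁻¹.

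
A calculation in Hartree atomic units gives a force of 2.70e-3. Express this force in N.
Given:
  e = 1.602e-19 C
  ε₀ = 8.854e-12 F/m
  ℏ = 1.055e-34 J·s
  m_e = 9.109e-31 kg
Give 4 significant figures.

One atomic unit of force: F_au = E_h/a₀ = m_e²e⁶/((4πε₀)³ℏ⁴) = 8.220e-8 N.
2.70e-3 × 8.220e-8 N = 2.219e-10 N

2.219e-10 N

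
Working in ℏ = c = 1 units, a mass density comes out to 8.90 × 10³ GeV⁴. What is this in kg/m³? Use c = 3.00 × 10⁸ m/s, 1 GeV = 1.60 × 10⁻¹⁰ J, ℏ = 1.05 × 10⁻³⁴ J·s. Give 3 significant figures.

Mass density is [E]/(c²[L]³) = [E]⁴/(ℏ³c⁵).
1 GeV⁴ → 1/(ℏ³c⁵) × (1 GeV in J)⁴ = 2.33 × 10²⁰ kg/m³.
Result: 8.90 × 10³ × 2.33 × 10²⁰ = 2.07 × 10²⁴ kg/m³.

2.07 × 10²⁴ kg/m³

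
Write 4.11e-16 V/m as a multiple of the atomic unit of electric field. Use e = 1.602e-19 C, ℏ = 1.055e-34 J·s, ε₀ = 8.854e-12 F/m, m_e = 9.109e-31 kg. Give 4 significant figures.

atomic unit of electric field: E_au = E_h/(e a₀) = m_e²e⁵/((4πε₀)³ℏ⁴) = 5.131e11 V/m.
4.11e-16 / 5.131e11 = 8.010e-28

8.010e-28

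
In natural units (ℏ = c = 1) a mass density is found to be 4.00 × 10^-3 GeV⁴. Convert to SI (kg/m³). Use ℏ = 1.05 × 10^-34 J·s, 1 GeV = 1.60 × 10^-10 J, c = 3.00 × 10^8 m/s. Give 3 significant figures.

Mass density is [E]/(c²[L]³) = [E]⁴/(ℏ³c⁵).
1 GeV⁴ → 1/(ℏ³c⁵) × (1 GeV in J)⁴ = 2.33 × 10^20 kg/m³.
Result: 4.00 × 10^-3 × 2.33 × 10^20 = 9.32 × 10^17 kg/m³.

9.32 × 10^17 kg/m³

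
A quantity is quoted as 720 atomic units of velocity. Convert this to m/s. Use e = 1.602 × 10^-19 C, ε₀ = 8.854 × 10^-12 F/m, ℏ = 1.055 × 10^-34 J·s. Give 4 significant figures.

One atomic unit of velocity: v_au = e²/(4πε₀ℏ) = 2.186 × 10^6 m/s.
720 × 2.186 × 10^6 m/s = 1.574 × 10^9 m/s

1.574 × 10^9 m/s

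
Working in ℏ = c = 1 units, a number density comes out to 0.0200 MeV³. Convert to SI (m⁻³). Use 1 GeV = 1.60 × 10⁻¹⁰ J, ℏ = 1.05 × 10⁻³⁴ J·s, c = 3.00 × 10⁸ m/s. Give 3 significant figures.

2.62 × 10³⁶ m⁻³

Number density is [L]⁻³ = [E]³/(ℏc)³.
1 GeV³ → 1/(ℏc)³ × (1 GeV in J)³ = 1.31 × 10⁴⁷ m⁻³.
Convert the energy scale: 0.0200 MeV³ = 2.00 × 10⁻¹¹ GeV³.
Result: 2.00 × 10⁻¹¹ × 1.31 × 10⁴⁷ = 2.62 × 10³⁶ m⁻³.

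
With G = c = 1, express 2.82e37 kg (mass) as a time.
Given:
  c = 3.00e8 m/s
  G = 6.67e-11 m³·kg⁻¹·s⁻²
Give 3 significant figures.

Mass → time via G/c³.
2.82e37 kg × (G/c³) = 69.7 s

69.7 s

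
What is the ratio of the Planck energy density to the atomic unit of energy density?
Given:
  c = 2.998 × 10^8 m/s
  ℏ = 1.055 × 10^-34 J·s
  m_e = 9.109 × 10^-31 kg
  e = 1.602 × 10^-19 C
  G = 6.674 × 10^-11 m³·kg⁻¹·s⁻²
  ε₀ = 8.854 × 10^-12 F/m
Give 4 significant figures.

1.581 × 10^100

Planck energy density: u_P = c⁷/(ℏG²) = 4.632 × 10^113 J/m³
atomic unit of energy density: u_au = E_h/a₀³ = m_e⁴e¹⁰/((4πε₀)⁵ℏ⁸) = 2.929 × 10^13 J/m³
ratio = 4.632 × 10^113 / 2.929 × 10^13 = 1.581 × 10^100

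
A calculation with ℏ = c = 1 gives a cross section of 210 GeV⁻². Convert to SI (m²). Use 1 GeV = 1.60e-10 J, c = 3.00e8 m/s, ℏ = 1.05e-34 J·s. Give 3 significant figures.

8.14e-30 m²

Area is [L]² = [E]⁻²·(ℏc)²; restore (ℏc)².
1 GeV⁻² → (ℏc)² × (1 GeV in J)⁻² = 3.88e-32 m².
Result: 210 × 3.88e-32 = 8.14e-30 m².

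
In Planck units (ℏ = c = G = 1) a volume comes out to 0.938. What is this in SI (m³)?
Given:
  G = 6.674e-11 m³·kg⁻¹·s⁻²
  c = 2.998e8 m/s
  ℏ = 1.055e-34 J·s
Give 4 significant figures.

3.962e-105 m³

One Planck volume: V_P = (ℏG/c³)^(3/2) = 4.224e-105 m³.
0.938 × 4.224e-105 m³ = 3.962e-105 m³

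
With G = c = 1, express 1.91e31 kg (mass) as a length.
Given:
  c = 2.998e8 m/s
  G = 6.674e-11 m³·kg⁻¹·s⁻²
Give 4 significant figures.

In G = c = 1 units mass has dimensions of length; the conversion factor is G/c².
1.91e31 kg × (G/c²) = 1.418e4 m

1.418e4 m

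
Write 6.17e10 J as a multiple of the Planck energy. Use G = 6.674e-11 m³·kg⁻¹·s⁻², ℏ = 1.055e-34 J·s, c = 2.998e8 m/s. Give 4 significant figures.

Planck energy: E_P = √(ℏc⁵/G) = 1.957e9 J.
6.17e10 / 1.957e9 = 31.53

31.53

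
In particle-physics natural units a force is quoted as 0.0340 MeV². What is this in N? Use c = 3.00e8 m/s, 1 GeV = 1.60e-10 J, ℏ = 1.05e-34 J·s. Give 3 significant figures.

Force is [E]/[L] = [E]²/(ℏc); restore (ℏc)⁻¹.
1 GeV² → 1/(ℏc) × (1 GeV in J)² = 8.13e5 N.
Convert the energy scale: 0.0340 MeV² = 3.40e-8 GeV².
Result: 3.40e-8 × 8.13e5 = 0.0276 N.

0.0276 N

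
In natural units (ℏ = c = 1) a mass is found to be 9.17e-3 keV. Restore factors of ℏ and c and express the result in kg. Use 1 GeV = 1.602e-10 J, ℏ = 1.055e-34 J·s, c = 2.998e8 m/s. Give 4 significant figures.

1.634e-35 kg

Mass is [E]/c²; divide by c².
1 GeV → 1/c² × (1 GeV in J) = 1.782e-27 kg.
Convert the energy scale: 9.17e-3 keV = 9.17e-9 GeV.
Result: 9.17e-9 × 1.782e-27 = 1.634e-35 kg.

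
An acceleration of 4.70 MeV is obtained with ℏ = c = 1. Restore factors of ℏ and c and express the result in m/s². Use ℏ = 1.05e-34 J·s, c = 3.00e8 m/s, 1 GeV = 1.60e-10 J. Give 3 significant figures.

Acceleration is [L]/[T]² = c·[E]/ℏ.
1 GeV → c/ℏ × (1 GeV in J) = 4.57e32 m/s².
Convert the energy scale: 4.70 MeV = 4.70e-3 GeV.
Result: 4.70e-3 × 4.57e32 = 2.15e30 m/s².

2.15e30 m/s²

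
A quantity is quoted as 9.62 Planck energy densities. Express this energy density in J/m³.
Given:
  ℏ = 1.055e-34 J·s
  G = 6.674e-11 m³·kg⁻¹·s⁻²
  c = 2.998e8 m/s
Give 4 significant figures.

4.456e114 J/m³

One Planck energy density: u_P = c⁷/(ℏG²) = 4.632e113 J/m³.
9.62 × 4.632e113 J/m³ = 4.456e114 J/m³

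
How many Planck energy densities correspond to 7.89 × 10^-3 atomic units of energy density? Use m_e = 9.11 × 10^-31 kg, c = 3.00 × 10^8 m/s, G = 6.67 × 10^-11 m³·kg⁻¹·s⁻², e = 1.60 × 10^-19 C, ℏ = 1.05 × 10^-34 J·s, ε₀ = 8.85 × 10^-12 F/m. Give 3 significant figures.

5.08 × 10^-103

atomic unit of energy density: u_au = E_h/a₀³ = m_e⁴e¹⁰/((4πε₀)⁵ℏ⁸) = 3.01 × 10^13 J/m³
Planck energy density: u_P = c⁷/(ℏG²) = 4.68 × 10^113 J/m³
7.89 × 10^-3 × 3.01 × 10^13 / 4.68 × 10^113 = 5.08 × 10^-103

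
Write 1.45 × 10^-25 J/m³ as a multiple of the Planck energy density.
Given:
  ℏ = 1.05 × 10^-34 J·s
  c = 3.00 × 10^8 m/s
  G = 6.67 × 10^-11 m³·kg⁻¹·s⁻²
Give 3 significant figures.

3.10 × 10^-139

Planck energy density: u_P = c⁷/(ℏG²) = 4.68 × 10^113 J/m³.
1.45 × 10^-25 / 4.68 × 10^113 = 3.10 × 10^-139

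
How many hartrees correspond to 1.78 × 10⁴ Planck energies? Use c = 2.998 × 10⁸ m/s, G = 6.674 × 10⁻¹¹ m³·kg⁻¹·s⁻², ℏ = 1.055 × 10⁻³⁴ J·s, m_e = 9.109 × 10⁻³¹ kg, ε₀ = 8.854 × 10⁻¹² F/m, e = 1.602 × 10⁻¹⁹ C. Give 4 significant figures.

7.999 × 10³⁰

Planck energy: E_P = √(ℏc⁵/G) = 1.957 × 10⁹ J
hartree: E_h = m_e e⁴/(4πε₀ℏ)² = 4.354 × 10⁻¹⁸ J
1.78 × 10⁴ × 1.957 × 10⁹ / 4.354 × 10⁻¹⁸ = 7.999 × 10³⁰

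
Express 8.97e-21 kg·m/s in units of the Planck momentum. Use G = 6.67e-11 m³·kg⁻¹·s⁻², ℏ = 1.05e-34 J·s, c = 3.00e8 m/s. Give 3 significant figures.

Planck momentum: p_P = √(ℏc³/G) = 6.52 kg·m/s.
8.97e-21 / 6.52 = 1.38e-21

1.38e-21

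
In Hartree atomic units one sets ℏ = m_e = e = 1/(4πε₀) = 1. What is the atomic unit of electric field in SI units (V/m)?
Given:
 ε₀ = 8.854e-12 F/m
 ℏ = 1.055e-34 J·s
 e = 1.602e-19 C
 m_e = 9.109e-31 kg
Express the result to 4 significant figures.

5.131e11 V/m

E_au = E_h/(e a₀) = m_e²e⁵/((4πε₀)³ℏ⁴)
E_h = 4.354e-18 J
a₀ = 5.297e-11 m
E_h/(e·a₀) = 5.131e11 V/m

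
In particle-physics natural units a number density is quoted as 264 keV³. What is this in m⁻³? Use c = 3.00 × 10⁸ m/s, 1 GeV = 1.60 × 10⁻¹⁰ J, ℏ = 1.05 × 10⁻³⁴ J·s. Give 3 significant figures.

Number density is [L]⁻³ = [E]³/(ℏc)³.
1 GeV³ → 1/(ℏc)³ × (1 GeV in J)³ = 1.31 × 10⁴⁷ m⁻³.
Convert the energy scale: 264 keV³ = 2.64 × 10⁻¹⁶ GeV³.
Result: 2.64 × 10⁻¹⁶ × 1.31 × 10⁴⁷ = 3.46 × 10³¹ m⁻³.

3.46 × 10³¹ m⁻³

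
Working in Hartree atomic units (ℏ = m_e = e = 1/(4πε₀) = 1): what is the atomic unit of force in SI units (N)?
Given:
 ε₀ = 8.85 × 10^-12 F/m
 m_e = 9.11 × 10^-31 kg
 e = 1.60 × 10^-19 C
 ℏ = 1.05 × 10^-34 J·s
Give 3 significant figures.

The unique combination of the constants set to 1 with dimensions of force is F_au = E_h/a₀ = m_e²e⁶/((4πε₀)³ℏ⁴).
E_h = 4.38 × 10^-18 J
a₀ = 5.26 × 10^-11 m
E_h/a₀ = 8.33 × 10^-8 N

8.33 × 10^-8 N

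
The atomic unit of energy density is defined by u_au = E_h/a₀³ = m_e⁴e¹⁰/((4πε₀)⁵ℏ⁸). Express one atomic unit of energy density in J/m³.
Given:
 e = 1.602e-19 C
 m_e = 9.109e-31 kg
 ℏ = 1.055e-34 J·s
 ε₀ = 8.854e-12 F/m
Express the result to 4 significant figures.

u_au = E_h/a₀³ = m_e⁴e¹⁰/((4πε₀)⁵ℏ⁸)
E_h = 4.354e-18 J
a₀ = 5.297e-11 m
E_h/a₀³ = 2.929e13 J/m³

2.929e13 J/m³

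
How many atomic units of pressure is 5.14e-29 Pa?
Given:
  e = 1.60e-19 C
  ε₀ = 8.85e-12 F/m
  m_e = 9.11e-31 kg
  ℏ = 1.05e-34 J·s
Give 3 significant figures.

1.71e-42

atomic unit of pressure: P_au = E_h/a₀³ = m_e⁴e¹⁰/((4πε₀)⁵ℏ⁸) = 3.01e13 Pa.
5.14e-29 / 3.01e13 = 1.71e-42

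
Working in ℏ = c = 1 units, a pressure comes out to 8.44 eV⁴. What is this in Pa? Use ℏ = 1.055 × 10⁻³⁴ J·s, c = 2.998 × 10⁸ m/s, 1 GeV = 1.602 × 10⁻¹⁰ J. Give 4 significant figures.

175.7 Pa

Pressure is [E]/[L]³ = [E]⁴/(ℏc)³.
1 GeV⁴ → 1/(ℏc)³ × (1 GeV in J)⁴ = 2.082 × 10³⁷ Pa.
Convert the energy scale: 8.44 eV⁴ = 8.44 × 10⁻³⁶ GeV⁴.
Result: 8.44 × 10⁻³⁶ × 2.082 × 10³⁷ = 175.7 Pa.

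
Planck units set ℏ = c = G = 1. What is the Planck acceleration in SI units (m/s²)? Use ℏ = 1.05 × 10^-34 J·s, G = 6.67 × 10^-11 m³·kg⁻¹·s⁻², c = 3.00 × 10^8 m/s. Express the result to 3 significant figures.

Dimensional analysis gives a_P = √(c⁷/(ℏG)).
  = √(3.12 × 10^103)
  = 5.59 × 10^51 m/s²

5.59 × 10^51 m/s²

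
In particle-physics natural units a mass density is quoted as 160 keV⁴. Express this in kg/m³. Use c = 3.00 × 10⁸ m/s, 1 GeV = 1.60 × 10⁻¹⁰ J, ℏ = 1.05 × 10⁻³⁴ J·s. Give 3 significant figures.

Mass density is [E]/(c²[L]³) = [E]⁴/(ℏ³c⁵).
1 GeV⁴ → 1/(ℏ³c⁵) × (1 GeV in J)⁴ = 2.33 × 10²⁰ kg/m³.
Convert the energy scale: 160 keV⁴ = 1.60 × 10⁻²² GeV⁴.
Result: 1.60 × 10⁻²² × 2.33 × 10²⁰ = 0.0373 kg/m³.

0.0373 kg/m³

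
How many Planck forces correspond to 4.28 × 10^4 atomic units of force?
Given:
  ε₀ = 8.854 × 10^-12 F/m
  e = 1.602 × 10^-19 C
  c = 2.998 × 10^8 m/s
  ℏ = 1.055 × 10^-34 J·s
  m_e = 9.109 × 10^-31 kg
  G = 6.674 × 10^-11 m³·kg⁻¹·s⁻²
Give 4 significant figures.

2.906 × 10^-47

atomic unit of force: F_au = E_h/a₀ = m_e²e⁶/((4πε₀)³ℏ⁴) = 8.220 × 10^-8 N
Planck force: F_P = c⁴/G = 1.210 × 10^44 N
4.28 × 10^4 × 8.220 × 10^-8 / 1.210 × 10^44 = 2.906 × 10^-47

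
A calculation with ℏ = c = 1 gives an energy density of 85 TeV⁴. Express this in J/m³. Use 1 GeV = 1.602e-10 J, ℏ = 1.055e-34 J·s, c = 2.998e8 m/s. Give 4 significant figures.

[E]/[L]³ = [E]⁴/(ℏc)³; restore (ℏc)⁻³.
1 GeV⁴ → 1/(ℏc)³ × (1 GeV in J)⁴ = 2.082e37 J/m³.
Convert the energy scale: 85 TeV⁴ = 8.50e13 GeV⁴.
Result: 8.50e13 × 2.082e37 = 1.769e51 J/m³.

1.769e51 J/m³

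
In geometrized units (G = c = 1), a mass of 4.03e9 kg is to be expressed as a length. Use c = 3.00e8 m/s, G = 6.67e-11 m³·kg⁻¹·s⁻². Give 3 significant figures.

In G = c = 1 units mass has dimensions of length; the conversion factor is G/c².
4.03e9 kg × (G/c²) = 2.99e-18 m

2.99e-18 m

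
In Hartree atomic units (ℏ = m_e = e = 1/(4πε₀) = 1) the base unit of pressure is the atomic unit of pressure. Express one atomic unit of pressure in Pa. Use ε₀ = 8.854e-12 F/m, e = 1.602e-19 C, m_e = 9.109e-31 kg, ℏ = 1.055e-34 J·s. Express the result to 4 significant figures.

P_au = E_h/a₀³ = m_e⁴e¹⁰/((4πε₀)⁵ℏ⁸)
E_h = 4.354e-18 J
a₀ = 5.297e-11 m
E_h/a₀³ = 2.929e13 Pa

2.929e13 Pa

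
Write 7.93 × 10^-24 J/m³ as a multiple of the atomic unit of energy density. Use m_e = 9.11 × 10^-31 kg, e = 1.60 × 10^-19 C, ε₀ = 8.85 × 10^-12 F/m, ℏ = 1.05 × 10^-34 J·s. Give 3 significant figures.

atomic unit of energy density: u_au = E_h/a₀³ = m_e⁴e¹⁰/((4πε₀)⁵ℏ⁸) = 3.01 × 10^13 J/m³.
7.93 × 10^-24 / 3.01 × 10^13 = 2.63 × 10^-37

2.63 × 10^-37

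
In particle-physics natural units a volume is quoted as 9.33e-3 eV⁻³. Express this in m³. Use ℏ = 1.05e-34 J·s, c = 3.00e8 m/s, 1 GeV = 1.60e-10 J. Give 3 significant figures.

Volume is [L]³ = [E]⁻³·(ℏc)³.
1 GeV⁻³ → (ℏc)³ × (1 GeV in J)⁻³ = 7.63e-48 m³.
Convert the energy scale: 9.33e-3 eV⁻³ = 9.33e24 GeV⁻³.
Result: 9.33e24 × 7.63e-48 = 7.12e-23 m³.

7.12e-23 m³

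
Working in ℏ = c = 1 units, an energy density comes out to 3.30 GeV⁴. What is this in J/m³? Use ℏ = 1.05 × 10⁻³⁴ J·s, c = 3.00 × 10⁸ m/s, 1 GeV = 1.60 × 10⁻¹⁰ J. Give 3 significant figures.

[E]/[L]³ = [E]⁴/(ℏc)³; restore (ℏc)⁻³.
1 GeV⁴ → 1/(ℏc)³ × (1 GeV in J)⁴ = 2.10 × 10³⁷ J/m³.
Result: 3.30 × 2.10 × 10³⁷ = 6.92 × 10³⁷ J/m³.

6.92 × 10³⁷ J/m³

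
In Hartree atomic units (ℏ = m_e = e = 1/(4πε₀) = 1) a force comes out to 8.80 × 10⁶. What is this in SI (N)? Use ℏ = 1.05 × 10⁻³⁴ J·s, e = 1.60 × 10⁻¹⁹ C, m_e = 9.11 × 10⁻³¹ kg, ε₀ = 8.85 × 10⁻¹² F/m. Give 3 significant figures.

One atomic unit of force: F_au = E_h/a₀ = m_e²e⁶/((4πε₀)³ℏ⁴) = 8.33 × 10⁻⁸ N.
8.80 × 10⁶ × 8.33 × 10⁻⁸ N = 0.733 N

0.733 N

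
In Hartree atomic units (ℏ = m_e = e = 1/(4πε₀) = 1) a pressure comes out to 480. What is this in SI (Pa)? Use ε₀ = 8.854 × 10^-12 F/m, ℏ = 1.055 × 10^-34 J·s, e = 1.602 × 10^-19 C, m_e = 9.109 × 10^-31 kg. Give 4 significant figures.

One atomic unit of pressure: P_au = E_h/a₀³ = m_e⁴e¹⁰/((4πε₀)⁵ℏ⁸) = 2.929 × 10^13 Pa.
480 × 2.929 × 10^13 Pa = 1.406 × 10^16 Pa

1.406 × 10^16 Pa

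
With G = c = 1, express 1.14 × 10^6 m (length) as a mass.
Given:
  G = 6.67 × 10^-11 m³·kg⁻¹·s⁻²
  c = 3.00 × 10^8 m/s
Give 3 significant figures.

Length → mass via c²/G.
1.14 × 10^6 m × (c²/G) = 1.54 × 10^33 kg

1.54 × 10^33 kg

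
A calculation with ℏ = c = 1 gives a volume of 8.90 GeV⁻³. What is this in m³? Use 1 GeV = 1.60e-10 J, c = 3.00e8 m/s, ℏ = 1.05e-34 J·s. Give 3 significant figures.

6.79e-47 m³

Volume is [L]³ = [E]⁻³·(ℏc)³.
1 GeV⁻³ → (ℏc)³ × (1 GeV in J)⁻³ = 7.63e-48 m³.
Result: 8.90 × 7.63e-48 = 6.79e-47 m³.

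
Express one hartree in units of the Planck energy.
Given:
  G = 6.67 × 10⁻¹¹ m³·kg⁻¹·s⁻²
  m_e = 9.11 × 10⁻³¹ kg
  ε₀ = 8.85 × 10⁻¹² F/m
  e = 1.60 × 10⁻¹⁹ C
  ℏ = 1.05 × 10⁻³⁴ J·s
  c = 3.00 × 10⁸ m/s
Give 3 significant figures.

hartree: E_h = m_e e⁴/(4πε₀ℏ)² = 4.38 × 10⁻¹⁸ J
Planck energy: E_P = √(ℏc⁵/G) = 1.96 × 10⁹ J
ratio = 4.38 × 10⁻¹⁸ / 1.96 × 10⁹ = 2.24 × 10⁻²⁷

2.24 × 10⁻²⁷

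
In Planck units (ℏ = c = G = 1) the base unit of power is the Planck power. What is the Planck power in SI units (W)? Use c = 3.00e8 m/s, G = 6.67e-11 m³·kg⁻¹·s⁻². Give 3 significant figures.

3.64e52 W

P_P = c⁵/G
  = 2.43e42 / 6.67e-11
  = 3.64e52 W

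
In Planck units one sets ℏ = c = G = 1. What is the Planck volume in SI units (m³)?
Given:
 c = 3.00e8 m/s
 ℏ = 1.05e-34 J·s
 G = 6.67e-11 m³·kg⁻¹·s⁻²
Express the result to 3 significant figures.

V_P = (ℏG/c³)^(3/2)
  = √(1.75e-209)
  = 4.18e-105 m³

4.18e-105 m³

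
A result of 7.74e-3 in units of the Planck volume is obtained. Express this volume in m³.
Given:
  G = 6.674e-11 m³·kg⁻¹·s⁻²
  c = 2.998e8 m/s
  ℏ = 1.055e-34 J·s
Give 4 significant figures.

One Planck volume: V_P = (ℏG/c³)^(3/2) = 4.224e-105 m³.
7.74e-3 × 4.224e-105 m³ = 3.269e-107 m³

3.269e-107 m³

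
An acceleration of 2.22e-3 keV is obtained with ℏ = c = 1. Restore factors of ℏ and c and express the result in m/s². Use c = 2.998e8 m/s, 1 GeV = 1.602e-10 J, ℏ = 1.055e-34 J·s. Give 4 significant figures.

1.011e24 m/s²

Acceleration is [L]/[T]² = c·[E]/ℏ.
1 GeV → c/ℏ × (1 GeV in J) = 4.552e32 m/s².
Convert the energy scale: 2.22e-3 keV = 2.22e-9 GeV.
Result: 2.22e-9 × 4.552e32 = 1.011e24 m/s².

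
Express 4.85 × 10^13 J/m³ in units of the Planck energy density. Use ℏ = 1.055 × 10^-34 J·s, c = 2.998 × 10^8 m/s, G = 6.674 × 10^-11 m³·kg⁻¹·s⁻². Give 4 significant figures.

Planck energy density: u_P = c⁷/(ℏG²) = 4.632 × 10^113 J/m³.
4.85 × 10^13 / 4.632 × 10^113 = 1.047 × 10^-100

1.047 × 10^-100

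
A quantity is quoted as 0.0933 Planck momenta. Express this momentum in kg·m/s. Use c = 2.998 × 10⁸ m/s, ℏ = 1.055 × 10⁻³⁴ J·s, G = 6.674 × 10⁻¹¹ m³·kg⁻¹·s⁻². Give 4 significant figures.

One Planck momentum: p_P = √(ℏc³/G) = 6.527 kg·m/s.
0.0933 × 6.527 kg·m/s = 0.6089 kg·m/s

0.6089 kg·m/s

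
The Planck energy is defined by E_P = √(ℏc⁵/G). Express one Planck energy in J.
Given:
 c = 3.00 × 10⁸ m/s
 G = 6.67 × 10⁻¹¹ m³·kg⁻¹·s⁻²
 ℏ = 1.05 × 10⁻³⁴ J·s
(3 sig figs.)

1.96 × 10⁹ J

E_P = √(ℏc⁵/G)
  = √(3.83 × 10¹⁸)
  = 1.96 × 10⁹ J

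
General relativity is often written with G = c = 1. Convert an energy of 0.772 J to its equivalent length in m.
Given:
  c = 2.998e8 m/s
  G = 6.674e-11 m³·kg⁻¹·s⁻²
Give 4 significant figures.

Energy → length via G/c⁴.
0.772 J × (G/c⁴) = 6.378e-45 m

6.378e-45 m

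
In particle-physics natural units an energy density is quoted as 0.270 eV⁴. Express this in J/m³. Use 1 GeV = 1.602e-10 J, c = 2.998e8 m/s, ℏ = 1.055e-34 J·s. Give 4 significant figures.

5.620 J/m³

[E]/[L]³ = [E]⁴/(ℏc)³; restore (ℏc)⁻³.
1 GeV⁴ → 1/(ℏc)³ × (1 GeV in J)⁴ = 2.082e37 J/m³.
Convert the energy scale: 0.270 eV⁴ = 2.70e-37 GeV⁴.
Result: 2.70e-37 × 2.082e37 = 5.620 J/m³.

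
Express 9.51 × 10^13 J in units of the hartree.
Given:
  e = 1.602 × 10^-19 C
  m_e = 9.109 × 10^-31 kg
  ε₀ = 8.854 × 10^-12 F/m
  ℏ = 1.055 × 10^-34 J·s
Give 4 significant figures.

hartree: E_h = m_e e⁴/(4πε₀ℏ)² = 4.354 × 10^-18 J.
9.51 × 10^13 / 4.354 × 10^-18 = 2.184 × 10^31

2.184 × 10^31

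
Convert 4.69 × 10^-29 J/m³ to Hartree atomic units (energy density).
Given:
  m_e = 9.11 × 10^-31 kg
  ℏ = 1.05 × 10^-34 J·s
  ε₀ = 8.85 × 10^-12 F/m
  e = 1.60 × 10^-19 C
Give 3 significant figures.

1.56 × 10^-42

atomic unit of energy density: u_au = E_h/a₀³ = m_e⁴e¹⁰/((4πε₀)⁵ℏ⁸) = 3.01 × 10^13 J/m³.
4.69 × 10^-29 / 3.01 × 10^13 = 1.56 × 10^-42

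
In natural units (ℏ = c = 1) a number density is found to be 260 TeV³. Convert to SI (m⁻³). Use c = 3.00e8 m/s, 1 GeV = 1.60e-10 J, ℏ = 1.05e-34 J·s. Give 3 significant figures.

Number density is [L]⁻³ = [E]³/(ℏc)³.
1 GeV³ → 1/(ℏc)³ × (1 GeV in J)³ = 1.31e47 m⁻³.
Convert the energy scale: 260 TeV³ = 2.60e11 GeV³.
Result: 2.60e11 × 1.31e47 = 3.41e58 m⁻³.

3.41e58 m⁻³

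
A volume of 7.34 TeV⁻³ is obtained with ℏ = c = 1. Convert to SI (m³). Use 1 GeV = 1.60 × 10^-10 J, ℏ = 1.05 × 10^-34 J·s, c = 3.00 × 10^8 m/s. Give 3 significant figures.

Volume is [L]³ = [E]⁻³·(ℏc)³.
1 GeV⁻³ → (ℏc)³ × (1 GeV in J)⁻³ = 7.63 × 10^-48 m³.
Convert the energy scale: 7.34 TeV⁻³ = 7.34 × 10^-9 GeV⁻³.
Result: 7.34 × 10^-9 × 7.63 × 10^-48 = 5.60 × 10^-56 m³.

5.60 × 10^-56 m³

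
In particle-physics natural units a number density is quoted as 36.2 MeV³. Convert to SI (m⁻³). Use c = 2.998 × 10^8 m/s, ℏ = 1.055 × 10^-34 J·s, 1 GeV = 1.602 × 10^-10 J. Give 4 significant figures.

4.704 × 10^39 m⁻³

Number density is [L]⁻³ = [E]³/(ℏc)³.
1 GeV³ → 1/(ℏc)³ × (1 GeV in J)³ = 1.299 × 10^47 m⁻³.
Convert the energy scale: 36.2 MeV³ = 3.62 × 10^-8 GeV³.
Result: 3.62 × 10^-8 × 1.299 × 10^47 = 4.704 × 10^39 m⁻³.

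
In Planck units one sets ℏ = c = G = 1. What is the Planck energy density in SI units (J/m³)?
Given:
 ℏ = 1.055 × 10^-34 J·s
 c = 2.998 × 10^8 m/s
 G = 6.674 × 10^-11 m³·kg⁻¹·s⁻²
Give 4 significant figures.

u_P = c⁷/(ℏG²)
  = 2.177 × 10^59 / 4.699 × 10^-55
  = 4.632 × 10^113 J/m³

4.632 × 10^113 J/m³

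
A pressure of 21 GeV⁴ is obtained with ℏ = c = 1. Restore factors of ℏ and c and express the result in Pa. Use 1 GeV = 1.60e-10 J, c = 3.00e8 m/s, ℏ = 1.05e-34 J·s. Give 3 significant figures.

4.40e38 Pa

Pressure is [E]/[L]³ = [E]⁴/(ℏc)³.
1 GeV⁴ → 1/(ℏc)³ × (1 GeV in J)⁴ = 2.10e37 Pa.
Result: 21 × 2.10e37 = 4.40e38 Pa.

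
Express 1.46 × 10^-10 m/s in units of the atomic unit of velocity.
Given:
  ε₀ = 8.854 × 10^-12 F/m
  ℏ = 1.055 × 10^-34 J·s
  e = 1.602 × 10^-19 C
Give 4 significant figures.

atomic unit of velocity: v_au = e²/(4πε₀ℏ) = 2.186 × 10^6 m/s.
1.46 × 10^-10 / 2.186 × 10^6 = 6.678 × 10^-17

6.678 × 10^-17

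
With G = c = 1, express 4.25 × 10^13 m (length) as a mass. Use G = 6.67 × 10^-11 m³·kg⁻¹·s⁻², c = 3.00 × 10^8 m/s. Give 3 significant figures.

Length → mass via c²/G.
4.25 × 10^13 m × (c²/G) = 5.73 × 10^40 kg

5.73 × 10^40 kg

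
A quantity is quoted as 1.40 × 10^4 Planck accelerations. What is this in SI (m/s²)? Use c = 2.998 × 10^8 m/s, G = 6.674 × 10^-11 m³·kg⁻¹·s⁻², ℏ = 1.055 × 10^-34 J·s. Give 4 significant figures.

One Planck acceleration: a_P = √(c⁷/(ℏG)) = 5.560 × 10^51 m/s².
1.40 × 10^4 × 5.560 × 10^51 m/s² = 7.784 × 10^55 m/s²

7.784 × 10^55 m/s²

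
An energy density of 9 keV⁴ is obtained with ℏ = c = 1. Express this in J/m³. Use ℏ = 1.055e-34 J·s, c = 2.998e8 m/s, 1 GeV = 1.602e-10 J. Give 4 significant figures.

1.873e14 J/m³

[E]/[L]³ = [E]⁴/(ℏc)³; restore (ℏc)⁻³.
1 GeV⁴ → 1/(ℏc)³ × (1 GeV in J)⁴ = 2.082e37 J/m³.
Convert the energy scale: 9 keV⁴ = 9.00e-24 GeV⁴.
Result: 9.00e-24 × 2.082e37 = 1.873e14 J/m³.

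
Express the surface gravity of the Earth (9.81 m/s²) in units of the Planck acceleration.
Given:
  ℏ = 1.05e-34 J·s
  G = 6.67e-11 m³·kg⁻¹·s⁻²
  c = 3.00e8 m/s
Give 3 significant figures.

Planck acceleration: a_P = √(c⁷/(ℏG)) = 5.59e51 m/s².
9.81 / 5.59e51 = 1.76e-51

1.76e-51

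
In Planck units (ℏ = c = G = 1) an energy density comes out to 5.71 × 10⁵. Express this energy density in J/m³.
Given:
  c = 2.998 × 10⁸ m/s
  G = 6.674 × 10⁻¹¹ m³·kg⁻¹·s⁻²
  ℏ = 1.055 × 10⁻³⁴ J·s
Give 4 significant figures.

2.645 × 10¹¹⁹ J/m³

One Planck energy density: u_P = c⁷/(ℏG²) = 4.632 × 10¹¹³ J/m³.
5.71 × 10⁵ × 4.632 × 10¹¹³ J/m³ = 2.645 × 10¹¹⁹ J/m³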